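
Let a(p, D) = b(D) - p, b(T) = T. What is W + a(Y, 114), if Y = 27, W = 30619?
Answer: 30706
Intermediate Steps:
a(p, D) = D - p
W + a(Y, 114) = 30619 + (114 - 1*27) = 30619 + (114 - 27) = 30619 + 87 = 30706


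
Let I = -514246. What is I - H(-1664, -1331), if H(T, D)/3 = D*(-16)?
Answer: -578134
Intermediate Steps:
H(T, D) = -48*D (H(T, D) = 3*(D*(-16)) = 3*(-16*D) = -48*D)
I - H(-1664, -1331) = -514246 - (-48)*(-1331) = -514246 - 1*63888 = -514246 - 63888 = -578134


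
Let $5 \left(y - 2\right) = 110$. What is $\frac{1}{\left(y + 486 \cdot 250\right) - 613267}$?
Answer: $- \frac{1}{491743} \approx -2.0336 \cdot 10^{-6}$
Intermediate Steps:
$y = 24$ ($y = 2 + \frac{1}{5} \cdot 110 = 2 + 22 = 24$)
$\frac{1}{\left(y + 486 \cdot 250\right) - 613267} = \frac{1}{\left(24 + 486 \cdot 250\right) - 613267} = \frac{1}{\left(24 + 121500\right) - 613267} = \frac{1}{121524 - 613267} = \frac{1}{-491743} = - \frac{1}{491743}$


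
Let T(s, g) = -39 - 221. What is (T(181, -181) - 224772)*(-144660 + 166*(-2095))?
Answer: 110812507760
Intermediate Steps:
T(s, g) = -260
(T(181, -181) - 224772)*(-144660 + 166*(-2095)) = (-260 - 224772)*(-144660 + 166*(-2095)) = -225032*(-144660 - 347770) = -225032*(-492430) = 110812507760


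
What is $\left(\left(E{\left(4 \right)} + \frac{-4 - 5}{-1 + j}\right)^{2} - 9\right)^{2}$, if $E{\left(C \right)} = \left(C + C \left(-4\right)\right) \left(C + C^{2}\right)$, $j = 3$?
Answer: $\frac{57161637225}{16} \approx 3.5726 \cdot 10^{9}$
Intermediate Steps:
$E{\left(C \right)} = - 3 C \left(C + C^{2}\right)$ ($E{\left(C \right)} = \left(C - 4 C\right) \left(C + C^{2}\right) = - 3 C \left(C + C^{2}\right)$)
$\left(\left(E{\left(4 \right)} + \frac{-4 - 5}{-1 + j}\right)^{2} - 9\right)^{2} = \left(\left(3 \cdot 4^{2} \left(-1 - 4\right) + \frac{-4 - 5}{-1 + 3}\right)^{2} - 9\right)^{2} = \left(\left(3 \cdot 16 \left(-1 - 4\right) - \frac{9}{2}\right)^{2} - 9\right)^{2} = \left(\left(3 \cdot 16 \left(-5\right) - \frac{9}{2}\right)^{2} - 9\right)^{2} = \left(\left(-240 - \frac{9}{2}\right)^{2} - 9\right)^{2} = \left(\left(- \frac{489}{2}\right)^{2} - 9\right)^{2} = \left(\frac{239121}{4} - 9\right)^{2} = \left(\frac{239085}{4}\right)^{2} = \frac{57161637225}{16}$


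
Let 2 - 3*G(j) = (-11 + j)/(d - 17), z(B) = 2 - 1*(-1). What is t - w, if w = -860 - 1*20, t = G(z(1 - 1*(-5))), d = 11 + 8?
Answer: 882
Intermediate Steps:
d = 19
z(B) = 3 (z(B) = 2 + 1 = 3)
G(j) = 5/2 - j/6 (G(j) = 2/3 - (-11 + j)/(3*(19 - 17)) = 2/3 - (-11 + j)/(3*2) = 2/3 - (-11/2 + j/2)/3 = 2/3 + (11/6 - j/6) = 5/2 - j/6)
t = 2 (t = 5/2 - 1/6*3 = 5/2 - 1/2 = 2)
w = -880 (w = -860 - 20 = -880)
t - w = 2 - 1*(-880) = 2 + 880 = 882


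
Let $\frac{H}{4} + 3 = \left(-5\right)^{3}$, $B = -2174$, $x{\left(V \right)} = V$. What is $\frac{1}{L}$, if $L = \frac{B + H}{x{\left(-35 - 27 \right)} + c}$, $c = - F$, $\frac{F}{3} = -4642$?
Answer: $- \frac{6932}{1343} \approx -5.1616$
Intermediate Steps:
$F = -13926$ ($F = 3 \left(-4642\right) = -13926$)
$H = -512$ ($H = -12 + 4 \left(-5\right)^{3} = -12 + 4 \left(-125\right) = -12 - 500 = -512$)
$c = 13926$ ($c = \left(-1\right) \left(-13926\right) = 13926$)
$L = - \frac{1343}{6932}$ ($L = \frac{-2174 - 512}{\left(-35 - 27\right) + 13926} = - \frac{2686}{-62 + 13926} = - \frac{2686}{13864} = \left(-2686\right) \frac{1}{13864} = - \frac{1343}{6932} \approx -0.19374$)
$\frac{1}{L} = \frac{1}{- \frac{1343}{6932}} = - \frac{6932}{1343}$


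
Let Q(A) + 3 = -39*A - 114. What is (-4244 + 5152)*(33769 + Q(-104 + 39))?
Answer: 32857796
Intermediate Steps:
Q(A) = -117 - 39*A (Q(A) = -3 + (-39*A - 114) = -3 + (-114 - 39*A) = -117 - 39*A)
(-4244 + 5152)*(33769 + Q(-104 + 39)) = (-4244 + 5152)*(33769 + (-117 - 39*(-104 + 39))) = 908*(33769 + (-117 - 39*(-65))) = 908*(33769 + (-117 + 2535)) = 908*(33769 + 2418) = 908*36187 = 32857796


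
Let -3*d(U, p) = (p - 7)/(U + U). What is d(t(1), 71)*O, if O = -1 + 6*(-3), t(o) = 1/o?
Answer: 608/3 ≈ 202.67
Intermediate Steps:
t(o) = 1/o
d(U, p) = -(-7 + p)/(6*U) (d(U, p) = -(p - 7)/(3*(U + U)) = -(-7 + p)/(3*(2*U)) = -(-7 + p)*1/(2*U)/3 = -(-7 + p)/(6*U))
O = -19 (O = -1 - 18 = -19)
d(t(1), 71)*O = ((7 - 1*71)/(6*(1/1)))*(-19) = ((⅙)*(7 - 71)/1)*(-19) = ((⅙)*1*(-64))*(-19) = -32/3*(-19) = 608/3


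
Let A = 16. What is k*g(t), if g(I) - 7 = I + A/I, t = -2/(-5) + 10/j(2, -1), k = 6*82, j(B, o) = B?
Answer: 340136/45 ≈ 7558.6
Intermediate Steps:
k = 492
t = 27/5 (t = -2/(-5) + 10/2 = -2*(-⅕) + 10*(½) = ⅖ + 5 = 27/5 ≈ 5.4000)
g(I) = 7 + I + 16/I (g(I) = 7 + (I + 16/I) = 7 + I + 16/I)
k*g(t) = 492*(7 + 27/5 + 16/(27/5)) = 492*(7 + 27/5 + 16*(5/27)) = 492*(7 + 27/5 + 80/27) = 492*(2074/135) = 340136/45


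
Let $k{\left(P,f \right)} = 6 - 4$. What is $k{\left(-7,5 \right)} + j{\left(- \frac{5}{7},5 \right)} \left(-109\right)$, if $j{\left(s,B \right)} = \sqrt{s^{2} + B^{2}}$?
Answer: $2 - \frac{2725 \sqrt{2}}{7} \approx -548.53$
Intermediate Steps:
$k{\left(P,f \right)} = 2$ ($k{\left(P,f \right)} = 6 - 4 = 2$)
$j{\left(s,B \right)} = \sqrt{B^{2} + s^{2}}$
$k{\left(-7,5 \right)} + j{\left(- \frac{5}{7},5 \right)} \left(-109\right) = 2 + \sqrt{5^{2} + \left(- \frac{5}{7}\right)^{2}} \left(-109\right) = 2 + \sqrt{25 + \left(\left(-5\right) \frac{1}{7}\right)^{2}} \left(-109\right) = 2 + \sqrt{25 + \left(- \frac{5}{7}\right)^{2}} \left(-109\right) = 2 + \sqrt{25 + \frac{25}{49}} \left(-109\right) = 2 + \sqrt{\frac{1250}{49}} \left(-109\right) = 2 + \frac{25 \sqrt{2}}{7} \left(-109\right) = 2 - \frac{2725 \sqrt{2}}{7}$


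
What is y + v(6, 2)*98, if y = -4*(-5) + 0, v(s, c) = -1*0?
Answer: 20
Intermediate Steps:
v(s, c) = 0
y = 20 (y = 20 + 0 = 20)
y + v(6, 2)*98 = 20 + 0*98 = 20 + 0 = 20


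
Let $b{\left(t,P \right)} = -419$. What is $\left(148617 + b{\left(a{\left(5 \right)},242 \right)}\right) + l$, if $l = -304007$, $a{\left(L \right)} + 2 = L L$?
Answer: $-155809$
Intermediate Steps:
$a{\left(L \right)} = -2 + L^{2}$ ($a{\left(L \right)} = -2 + L L = -2 + L^{2}$)
$\left(148617 + b{\left(a{\left(5 \right)},242 \right)}\right) + l = \left(148617 - 419\right) - 304007 = 148198 - 304007 = -155809$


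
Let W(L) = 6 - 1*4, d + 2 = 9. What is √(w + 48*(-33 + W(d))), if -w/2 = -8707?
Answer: √15926 ≈ 126.20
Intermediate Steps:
w = 17414 (w = -2*(-8707) = 17414)
d = 7 (d = -2 + 9 = 7)
W(L) = 2 (W(L) = 6 - 4 = 2)
√(w + 48*(-33 + W(d))) = √(17414 + 48*(-33 + 2)) = √(17414 + 48*(-31)) = √(17414 - 1488) = √15926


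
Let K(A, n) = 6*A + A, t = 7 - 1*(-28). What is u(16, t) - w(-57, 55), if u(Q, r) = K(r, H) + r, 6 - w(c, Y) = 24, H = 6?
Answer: 298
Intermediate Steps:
t = 35 (t = 7 + 28 = 35)
w(c, Y) = -18 (w(c, Y) = 6 - 1*24 = 6 - 24 = -18)
K(A, n) = 7*A
u(Q, r) = 8*r (u(Q, r) = 7*r + r = 8*r)
u(16, t) - w(-57, 55) = 8*35 - 1*(-18) = 280 + 18 = 298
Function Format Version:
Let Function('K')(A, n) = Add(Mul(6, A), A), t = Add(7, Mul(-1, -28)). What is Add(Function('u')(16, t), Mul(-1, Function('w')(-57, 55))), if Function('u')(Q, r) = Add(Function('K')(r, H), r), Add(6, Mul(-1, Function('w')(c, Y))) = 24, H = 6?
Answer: 298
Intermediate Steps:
t = 35 (t = Add(7, 28) = 35)
Function('w')(c, Y) = -18 (Function('w')(c, Y) = Add(6, Mul(-1, 24)) = Add(6, -24) = -18)
Function('K')(A, n) = Mul(7, A)
Function('u')(Q, r) = Mul(8, r) (Function('u')(Q, r) = Add(Mul(7, r), r) = Mul(8, r))
Add(Function('u')(16, t), Mul(-1, Function('w')(-57, 55))) = Add(Mul(8, 35), Mul(-1, -18)) = Add(280, 18) = 298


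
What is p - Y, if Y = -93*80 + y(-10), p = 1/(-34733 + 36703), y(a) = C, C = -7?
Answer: 14670591/1970 ≈ 7447.0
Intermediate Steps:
y(a) = -7
p = 1/1970 ≈ 0.00050761
Y = -7447 (Y = -93*80 - 7 = -7440 - 7 = -7447)
p - Y = 1/1970 - 1*(-7447) = 1/1970 + 7447 = 14670591/1970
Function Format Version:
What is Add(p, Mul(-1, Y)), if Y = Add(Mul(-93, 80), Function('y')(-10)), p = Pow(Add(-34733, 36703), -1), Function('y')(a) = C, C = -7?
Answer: Rational(14670591, 1970) ≈ 7447.0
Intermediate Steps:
Function('y')(a) = -7
p = Rational(1, 1970) (p = Pow(1970, -1) = Rational(1, 1970) ≈ 0.00050761)
Y = -7447 (Y = Add(Mul(-93, 80), -7) = Add(-7440, -7) = -7447)
Add(p, Mul(-1, Y)) = Add(Rational(1, 1970), Mul(-1, -7447)) = Add(Rational(1, 1970), 7447) = Rational(14670591, 1970)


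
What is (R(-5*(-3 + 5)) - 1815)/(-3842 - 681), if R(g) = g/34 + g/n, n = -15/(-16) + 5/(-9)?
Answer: 344356/845801 ≈ 0.40714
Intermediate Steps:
n = 55/144 (n = -15*(-1/16) + 5*(-⅑) = 15/16 - 5/9 = 55/144 ≈ 0.38194)
R(g) = 4951*g/1870 (R(g) = g/34 + g/(55/144) = g*(1/34) + g*(144/55) = g/34 + 144*g/55 = 4951*g/1870)
(R(-5*(-3 + 5)) - 1815)/(-3842 - 681) = (4951*(-5*(-3 + 5))/1870 - 1815)/(-3842 - 681) = (4951*(-5*2)/1870 - 1815)/(-4523) = ((4951/1870)*(-10) - 1815)*(-1/4523) = (-4951/187 - 1815)*(-1/4523) = -344356/187*(-1/4523) = 344356/845801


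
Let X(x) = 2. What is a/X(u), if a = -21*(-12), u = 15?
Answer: 126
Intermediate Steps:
a = 252
a/X(u) = 252/2 = 252*(1/2) = 126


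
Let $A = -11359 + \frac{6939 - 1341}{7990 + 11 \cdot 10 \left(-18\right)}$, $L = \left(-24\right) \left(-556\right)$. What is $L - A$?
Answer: $\frac{74229716}{3005} \approx 24702.0$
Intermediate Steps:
$L = 13344$
$A = - \frac{34130996}{3005}$ ($A = -11359 + \frac{5598}{7990 + 110 \left(-18\right)} = -11359 + \frac{5598}{7990 - 1980} = -11359 + \frac{5598}{6010} = -11359 + 5598 \cdot \frac{1}{6010} = -11359 + \frac{2799}{3005} = - \frac{34130996}{3005} \approx -11358.0$)
$L - A = 13344 - - \frac{34130996}{3005} = 13344 + \frac{34130996}{3005} = \frac{74229716}{3005}$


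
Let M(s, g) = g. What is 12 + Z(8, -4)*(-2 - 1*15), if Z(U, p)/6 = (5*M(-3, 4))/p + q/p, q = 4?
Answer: 624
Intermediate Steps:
Z(U, p) = 144/p (Z(U, p) = 6*((5*4)/p + 4/p) = 6*(20/p + 4/p) = 6*(24/p) = 144/p)
12 + Z(8, -4)*(-2 - 1*15) = 12 + (144/(-4))*(-2 - 1*15) = 12 + (144*(-¼))*(-2 - 15) = 12 - 36*(-17) = 12 + 612 = 624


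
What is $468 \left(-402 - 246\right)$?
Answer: $-303264$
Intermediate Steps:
$468 \left(-402 - 246\right) = 468 \left(-648\right) = -303264$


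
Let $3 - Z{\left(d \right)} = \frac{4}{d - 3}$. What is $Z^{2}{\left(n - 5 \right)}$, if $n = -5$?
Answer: $\frac{1849}{169} \approx 10.941$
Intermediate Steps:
$Z{\left(d \right)} = 3 - \frac{4}{-3 + d}$ ($Z{\left(d \right)} = 3 - \frac{4}{d - 3} = 3 - \frac{4}{-3 + d}$)
$Z^{2}{\left(n - 5 \right)} = \left(\frac{-13 + 3 \left(-5 - 5\right)}{-3 - 10}\right)^{2} = \left(\frac{-13 + 3 \left(-10\right)}{-3 - 10}\right)^{2} = \left(\frac{-13 - 30}{-13}\right)^{2} = \left(\left(- \frac{1}{13}\right) \left(-43\right)\right)^{2} = \left(\frac{43}{13}\right)^{2} = \frac{1849}{169}$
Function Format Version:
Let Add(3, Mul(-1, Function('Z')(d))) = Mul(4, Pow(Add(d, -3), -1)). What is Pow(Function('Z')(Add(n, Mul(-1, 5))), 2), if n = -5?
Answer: Rational(1849, 169) ≈ 10.941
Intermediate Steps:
Function('Z')(d) = Add(3, Mul(-4, Pow(Add(-3, d), -1))) (Function('Z')(d) = Add(3, Mul(-1, Mul(4, Pow(Add(d, -3), -1)))) = Add(3, Mul(-1, Mul(4, Pow(Add(-3, d), -1)))) = Add(3, Mul(-4, Pow(Add(-3, d), -1))))
Pow(Function('Z')(Add(n, Mul(-1, 5))), 2) = Pow(Mul(Pow(Add(-3, Add(-5, Mul(-1, 5))), -1), Add(-13, Mul(3, Add(-5, Mul(-1, 5))))), 2) = Pow(Mul(Pow(Add(-3, Add(-5, -5)), -1), Add(-13, Mul(3, Add(-5, -5)))), 2) = Pow(Mul(Pow(Add(-3, -10), -1), Add(-13, Mul(3, -10))), 2) = Pow(Mul(Pow(-13, -1), Add(-13, -30)), 2) = Pow(Mul(Rational(-1, 13), -43), 2) = Pow(Rational(43, 13), 2) = Rational(1849, 169)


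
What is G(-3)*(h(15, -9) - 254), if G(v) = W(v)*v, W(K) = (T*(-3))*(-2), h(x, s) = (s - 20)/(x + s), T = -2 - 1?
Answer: -13977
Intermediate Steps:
T = -3
h(x, s) = (-20 + s)/(s + x)
W(K) = -18 (W(K) = -3*(-3)*(-2) = 9*(-2) = -18)
G(v) = -18*v
G(-3)*(h(15, -9) - 254) = (-18*(-3))*((-20 - 9)/(-9 + 15) - 254) = 54*(-29/6 - 254) = 54*(-1553/6) = -13977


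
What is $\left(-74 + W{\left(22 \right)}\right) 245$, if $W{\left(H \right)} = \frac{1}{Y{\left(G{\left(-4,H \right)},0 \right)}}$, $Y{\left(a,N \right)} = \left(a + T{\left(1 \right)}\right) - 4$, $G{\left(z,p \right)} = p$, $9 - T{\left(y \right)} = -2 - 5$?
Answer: $- \frac{616175}{34} \approx -18123.0$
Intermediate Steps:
$T{\left(y \right)} = 16$ ($T{\left(y \right)} = 9 - \left(-2 - 5\right) = 9 - -7 = 9 + 7 = 16$)
$Y{\left(a,N \right)} = 12 + a$ ($Y{\left(a,N \right)} = \left(a + 16\right) - 4 = \left(16 + a\right) - 4 = 12 + a$)
$W{\left(H \right)} = \frac{1}{12 + H}$
$\left(-74 + W{\left(22 \right)}\right) 245 = \left(-74 + \frac{1}{12 + 22}\right) 245 = \left(-74 + \frac{1}{34}\right) 245 = \left(- \frac{2515}{34}\right) 245 = - \frac{616175}{34}$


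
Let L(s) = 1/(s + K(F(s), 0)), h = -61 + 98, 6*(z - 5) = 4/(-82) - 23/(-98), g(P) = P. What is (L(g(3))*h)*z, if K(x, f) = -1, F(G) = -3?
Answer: 1495873/16072 ≈ 93.073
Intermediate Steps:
z = 40429/8036 (z = 5 + (4/(-82) - 23/(-98))/6 = 5 + (4*(-1/82) - 23*(-1/98))/6 = 5 + (-2/41 + 23/98)/6 = 5 + (1/6)*(747/4018) = 5 + 249/8036 = 40429/8036 ≈ 5.0310)
h = 37
L(s) = 1/(-1 + s) (L(s) = 1/(s - 1) = 1/(-1 + s))
(L(g(3))*h)*z = (37/(-1 + 3))*(40429/8036) = (37/2)*(40429/8036) = 1495873/16072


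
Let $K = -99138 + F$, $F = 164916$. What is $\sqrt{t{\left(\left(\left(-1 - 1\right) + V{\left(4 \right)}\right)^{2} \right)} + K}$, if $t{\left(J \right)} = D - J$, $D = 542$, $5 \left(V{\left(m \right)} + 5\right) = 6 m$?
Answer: $\frac{\sqrt{1657879}}{5} \approx 257.52$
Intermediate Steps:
$V{\left(m \right)} = -5 + \frac{6 m}{5}$
$t{\left(J \right)} = 542 - J$
$K = 65778$ ($K = -99138 + 164916 = 65778$)
$\sqrt{t{\left(\left(\left(-1 - 1\right) + V{\left(4 \right)}\right)^{2} \right)} + K} = \sqrt{\left(542 - \left(\left(-1 - 1\right) + \left(-5 + \frac{6}{5} \cdot 4\right)\right)^{2}\right) + 65778} = \sqrt{\left(542 - \left(\left(-1 - 1\right) + \left(-5 + \frac{24}{5}\right)\right)^{2}\right) + 65778} = \sqrt{\left(542 - \left(-2 - \frac{1}{5}\right)^{2}\right) + 65778} = \sqrt{\left(542 - \left(- \frac{11}{5}\right)^{2}\right) + 65778} = \sqrt{\left(542 - \frac{121}{25}\right) + 65778} = \sqrt{\frac{13429}{25} + 65778} = \sqrt{\frac{1657879}{25}} = \frac{\sqrt{1657879}}{5}$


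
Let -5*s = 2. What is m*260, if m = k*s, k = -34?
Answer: 3536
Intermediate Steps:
s = -⅖ (s = -⅕*2 = -⅖ ≈ -0.40000)
m = 68/5 (m = -34*(-⅖) = 68/5 ≈ 13.600)
m*260 = (68/5)*260 = 3536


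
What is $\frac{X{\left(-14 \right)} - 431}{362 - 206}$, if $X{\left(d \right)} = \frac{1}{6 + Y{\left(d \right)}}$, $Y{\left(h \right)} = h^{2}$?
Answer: $- \frac{6697}{2424} \approx -2.7628$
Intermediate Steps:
$X{\left(d \right)} = \frac{1}{6 + d^{2}}$
$\frac{X{\left(-14 \right)} - 431}{362 - 206} = \frac{\frac{1}{6 + \left(-14\right)^{2}} - 431}{362 - 206} = \frac{\frac{1}{6 + 196} - 431}{156} = \left(\frac{1}{202} - 431\right) \frac{1}{156} = \left(- \frac{87061}{202}\right) \frac{1}{156} = - \frac{6697}{2424}$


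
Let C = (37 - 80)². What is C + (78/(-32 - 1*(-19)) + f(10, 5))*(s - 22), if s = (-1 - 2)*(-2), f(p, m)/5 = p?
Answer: 1145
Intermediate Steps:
f(p, m) = 5*p
s = 6 (s = -3*(-2) = 6)
C = 1849 (C = (-43)² = 1849)
C + (78/(-32 - 1*(-19)) + f(10, 5))*(s - 22) = 1849 + (78/(-32 - 1*(-19)) + 5*10)*(6 - 22) = 1849 + (78/(-32 + 19) + 50)*(-16) = 1849 + (78/(-13) + 50)*(-16) = 1849 + (78*(-1/13) + 50)*(-16) = 1849 + (-6 + 50)*(-16) = 1849 + 44*(-16) = 1849 - 704 = 1145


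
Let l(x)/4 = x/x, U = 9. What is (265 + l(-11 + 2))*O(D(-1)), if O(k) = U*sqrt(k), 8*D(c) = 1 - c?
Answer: 2421/2 ≈ 1210.5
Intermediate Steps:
D(c) = 1/8 - c/8 (D(c) = (1 - c)/8 = 1/8 - c/8)
l(x) = 4 (l(x) = 4*(x/x) = 4*1 = 4)
O(k) = 9*sqrt(k)
(265 + l(-11 + 2))*O(D(-1)) = (265 + 4)*(9*sqrt(1/8 - 1/8*(-1))) = 269*(9*sqrt(1/8 + 1/8)) = 269*(9*sqrt(1/4)) = 269*(9*(1/2)) = 269*(9/2) = 2421/2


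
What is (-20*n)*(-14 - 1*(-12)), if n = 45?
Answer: 1800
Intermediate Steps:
(-20*n)*(-14 - 1*(-12)) = (-20*45)*(-14 - 1*(-12)) = -900*(-14 + 12) = -900*(-2) = 1800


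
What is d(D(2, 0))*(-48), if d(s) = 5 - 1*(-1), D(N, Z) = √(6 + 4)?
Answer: -288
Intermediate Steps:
D(N, Z) = √10
d(s) = 6 (d(s) = 5 + 1 = 6)
d(D(2, 0))*(-48) = 6*(-48) = -288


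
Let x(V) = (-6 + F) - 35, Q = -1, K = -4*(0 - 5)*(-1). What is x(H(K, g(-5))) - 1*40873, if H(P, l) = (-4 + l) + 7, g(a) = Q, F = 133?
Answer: -40781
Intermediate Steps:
K = -20 (K = -4*(-5)*(-1) = 20*(-1) = -20)
g(a) = -1
H(P, l) = 3 + l
x(V) = 92 (x(V) = (-6 + 133) - 35 = 127 - 35 = 92)
x(H(K, g(-5))) - 1*40873 = 92 - 1*40873 = 92 - 40873 = -40781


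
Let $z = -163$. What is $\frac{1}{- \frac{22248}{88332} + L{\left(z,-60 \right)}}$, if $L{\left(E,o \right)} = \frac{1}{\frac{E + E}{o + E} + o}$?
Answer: $- \frac{96090494}{25843619} \approx -3.7182$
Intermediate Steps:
$L{\left(E,o \right)} = \frac{1}{o + \frac{2 E}{E + o}}$ ($L{\left(E,o \right)} = \frac{1}{\frac{2 E}{E + o} + o} = \frac{1}{o + \frac{2 E}{E + o}}$)
$\frac{1}{- \frac{22248}{88332} + L{\left(z,-60 \right)}} = \frac{1}{- \frac{22248}{88332} + \frac{-163 - 60}{\left(-60\right)^{2} + 2 \left(-163\right) - -9780}} = \frac{1}{\left(-22248\right) \frac{1}{88332} + \frac{1}{3600 - 326 + 9780} \left(-223\right)} = \frac{1}{- \frac{1854}{7361} + \frac{1}{13054} \left(-223\right)} = \frac{1}{- \frac{1854}{7361} - \frac{223}{13054}} = \frac{1}{- \frac{25843619}{96090494}} = - \frac{96090494}{25843619}$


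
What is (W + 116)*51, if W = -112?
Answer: 204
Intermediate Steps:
(W + 116)*51 = (-112 + 116)*51 = 4*51 = 204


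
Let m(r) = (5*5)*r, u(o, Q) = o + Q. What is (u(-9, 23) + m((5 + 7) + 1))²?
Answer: 114921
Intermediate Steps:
u(o, Q) = Q + o
m(r) = 25*r
(u(-9, 23) + m((5 + 7) + 1))² = ((23 - 9) + 25*((5 + 7) + 1))² = (14 + 25*(12 + 1))² = (14 + 25*13)² = (14 + 325)² = 339² = 114921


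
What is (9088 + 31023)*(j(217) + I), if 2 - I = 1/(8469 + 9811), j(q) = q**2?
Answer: 34528490566169/18280 ≈ 1.8889e+9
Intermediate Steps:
I = 36559/18280 (I = 2 - 1/(8469 + 9811) = 2 - 1/18280 = 36559/18280 ≈ 1.9999)
(9088 + 31023)*(j(217) + I) = (9088 + 31023)*(217**2 + 36559/18280) = 40111*(47089 + 36559/18280) = 40111*(860823479/18280) = 34528490566169/18280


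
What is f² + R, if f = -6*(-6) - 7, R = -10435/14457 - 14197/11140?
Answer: 135122382251/161050980 ≈ 839.00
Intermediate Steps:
R = -321491929/161050980 (R = -10435*1/14457 - 14197*1/11140 = -10435/14457 - 14197/11140 = -321491929/161050980 ≈ -1.9962)
f = 29 (f = 36 - 7 = 29)
f² + R = 29² - 321491929/161050980 = 841 - 321491929/161050980 = 135122382251/161050980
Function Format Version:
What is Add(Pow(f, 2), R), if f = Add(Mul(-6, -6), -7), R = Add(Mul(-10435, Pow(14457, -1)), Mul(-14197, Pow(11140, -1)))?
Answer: Rational(135122382251, 161050980) ≈ 839.00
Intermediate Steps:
R = Rational(-321491929, 161050980) (R = Add(Mul(-10435, Rational(1, 14457)), Mul(-14197, Rational(1, 11140))) = Add(Rational(-10435, 14457), Rational(-14197, 11140)) = Rational(-321491929, 161050980) ≈ -1.9962)
f = 29 (f = Add(36, -7) = 29)
Add(Pow(f, 2), R) = Add(Pow(29, 2), Rational(-321491929, 161050980)) = Add(841, Rational(-321491929, 161050980)) = Rational(135122382251, 161050980)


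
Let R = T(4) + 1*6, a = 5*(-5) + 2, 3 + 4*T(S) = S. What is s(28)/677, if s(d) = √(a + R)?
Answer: I*√67/1354 ≈ 0.0060453*I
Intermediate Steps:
T(S) = -¾ + S/4
a = -23 (a = -25 + 2 = -23)
R = 25/4 (R = (-¾ + (¼)*4) + 1*6 = (-¾ + 1) + 6 = ¼ + 6 = 25/4 ≈ 6.2500)
s(d) = I*√67/2 (s(d) = √(-23 + 25/4) = √(-67/4) = I*√67/2)
s(28)/677 = (I*√67/2)/677 = (I*√67/2)*(1/677) = I*√67/1354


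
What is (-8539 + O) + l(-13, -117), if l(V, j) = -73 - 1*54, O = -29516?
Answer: -38182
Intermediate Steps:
l(V, j) = -127 (l(V, j) = -73 - 54 = -127)
(-8539 + O) + l(-13, -117) = (-8539 - 29516) - 127 = -38055 - 127 = -38182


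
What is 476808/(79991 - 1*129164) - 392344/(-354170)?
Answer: -24929726308/2902600235 ≈ -8.5888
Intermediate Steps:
476808/(79991 - 1*129164) - 392344/(-354170) = 476808/(79991 - 129164) - 392344*(-1/354170) = 476808/(-49173) + 196172/177085 = 476808*(-1/49173) + 196172/177085 = -158936/16391 + 196172/177085 = -24929726308/2902600235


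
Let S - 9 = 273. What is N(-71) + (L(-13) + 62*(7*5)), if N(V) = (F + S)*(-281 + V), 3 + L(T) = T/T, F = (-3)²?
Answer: -100264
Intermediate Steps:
F = 9
S = 282 (S = 9 + 273 = 282)
L(T) = -2 (L(T) = -3 + T/T = -3 + 1 = -2)
N(V) = -81771 + 291*V (N(V) = (9 + 282)*(-281 + V) = 291*(-281 + V) = -81771 + 291*V)
N(-71) + (L(-13) + 62*(7*5)) = (-81771 + 291*(-71)) + (-2 + 62*(7*5)) = (-81771 - 20661) + (-2 + 62*35) = -102432 + (-2 + 2170) = -102432 + 2168 = -100264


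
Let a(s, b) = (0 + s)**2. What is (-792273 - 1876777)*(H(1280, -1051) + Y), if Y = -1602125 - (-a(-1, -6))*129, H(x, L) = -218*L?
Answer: 3664280025900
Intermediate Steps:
a(s, b) = s**2
Y = -1601996 (Y = -1602125 - (-1*(-1)**2)*129 = -1602125 - (-1*1)*129 = -1602125 - (-1)*129 = -1602125 - 1*(-129) = -1602125 + 129 = -1601996)
(-792273 - 1876777)*(H(1280, -1051) + Y) = (-792273 - 1876777)*(-218*(-1051) - 1601996) = -2669050*(229118 - 1601996) = -2669050*(-1372878) = 3664280025900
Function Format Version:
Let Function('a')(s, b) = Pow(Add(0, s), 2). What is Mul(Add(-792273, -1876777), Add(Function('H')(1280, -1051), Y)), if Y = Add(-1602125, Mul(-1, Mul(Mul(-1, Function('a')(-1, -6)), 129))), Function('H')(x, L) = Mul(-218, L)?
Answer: 3664280025900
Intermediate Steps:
Function('a')(s, b) = Pow(s, 2)
Y = -1601996 (Y = Add(-1602125, Mul(-1, Mul(Mul(-1, Pow(-1, 2)), 129))) = Add(-1602125, Mul(-1, Mul(Mul(-1, 1), 129))) = Add(-1602125, Mul(-1, Mul(-1, 129))) = Add(-1602125, Mul(-1, -129)) = Add(-1602125, 129) = -1601996)
Mul(Add(-792273, -1876777), Add(Function('H')(1280, -1051), Y)) = Mul(Add(-792273, -1876777), Add(Mul(-218, -1051), -1601996)) = Mul(-2669050, Add(229118, -1601996)) = Mul(-2669050, -1372878) = 3664280025900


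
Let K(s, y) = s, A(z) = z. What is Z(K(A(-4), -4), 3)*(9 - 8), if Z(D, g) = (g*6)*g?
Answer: 54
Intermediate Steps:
Z(D, g) = 6*g² (Z(D, g) = (6*g)*g = 6*g²)
Z(K(A(-4), -4), 3)*(9 - 8) = (6*3²)*(9 - 8) = (6*9)*1 = 54*1 = 54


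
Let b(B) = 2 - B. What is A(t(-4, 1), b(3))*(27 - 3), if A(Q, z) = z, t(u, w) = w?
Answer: -24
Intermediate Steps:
A(t(-4, 1), b(3))*(27 - 3) = (2 - 1*3)*(27 - 3) = (2 - 3)*24 = -1*24 = -24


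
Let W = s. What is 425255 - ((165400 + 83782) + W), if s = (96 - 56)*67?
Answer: 173393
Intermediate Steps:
s = 2680 (s = 40*67 = 2680)
W = 2680
425255 - ((165400 + 83782) + W) = 425255 - ((165400 + 83782) + 2680) = 425255 - (249182 + 2680) = 425255 - 1*251862 = 425255 - 251862 = 173393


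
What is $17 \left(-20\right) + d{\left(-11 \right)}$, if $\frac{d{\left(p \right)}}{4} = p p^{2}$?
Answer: $-5664$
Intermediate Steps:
$d{\left(p \right)} = 4 p^{3}$ ($d{\left(p \right)} = 4 p p^{2} = 4 p^{3}$)
$17 \left(-20\right) + d{\left(-11 \right)} = 17 \left(-20\right) + 4 \left(-11\right)^{3} = -340 + 4 \left(-1331\right) = -340 - 5324 = -5664$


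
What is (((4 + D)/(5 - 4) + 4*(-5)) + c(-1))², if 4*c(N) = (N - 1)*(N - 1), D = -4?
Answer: 361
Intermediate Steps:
c(N) = (-1 + N)²/4 (c(N) = ((N - 1)*(N - 1))/4 = ((-1 + N)*(-1 + N))/4 = (-1 + N)²/4)
(((4 + D)/(5 - 4) + 4*(-5)) + c(-1))² = (((4 - 4)/(5 - 4) + 4*(-5)) + (-1 - 1)²/4)² = ((0/1 - 20) + (¼)*(-2)²)² = ((0*1 - 20) + (¼)*4)² = ((0 - 20) + 1)² = (-20 + 1)² = (-19)² = 361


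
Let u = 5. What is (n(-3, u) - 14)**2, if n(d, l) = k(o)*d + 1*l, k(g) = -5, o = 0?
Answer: 36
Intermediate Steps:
n(d, l) = l - 5*d (n(d, l) = -5*d + 1*l = -5*d + l = l - 5*d)
(n(-3, u) - 14)**2 = ((5 - 5*(-3)) - 14)**2 = ((5 + 15) - 14)**2 = (20 - 14)**2 = 6**2 = 36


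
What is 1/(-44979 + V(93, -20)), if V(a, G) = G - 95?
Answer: -1/45094 ≈ -2.2176e-5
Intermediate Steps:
V(a, G) = -95 + G
1/(-44979 + V(93, -20)) = 1/(-44979 + (-95 - 20)) = 1/(-44979 - 115) = 1/(-45094) = -1/45094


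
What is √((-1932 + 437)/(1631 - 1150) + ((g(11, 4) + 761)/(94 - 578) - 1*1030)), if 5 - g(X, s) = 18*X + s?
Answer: I*√171326354/407 ≈ 32.16*I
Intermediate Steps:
g(X, s) = 5 - s - 18*X (g(X, s) = 5 - (18*X + s) = 5 - (s + 18*X) = 5 + (-s - 18*X) = 5 - s - 18*X)
√((-1932 + 437)/(1631 - 1150) + ((g(11, 4) + 761)/(94 - 578) - 1*1030)) = √((-1932 + 437)/(1631 - 1150) + (((5 - 1*4 - 18*11) + 761)/(94 - 578) - 1*1030)) = √(-1495/481 + (((5 - 4 - 198) + 761)/(-484) - 1030)) = √(-1495*1/481 + ((-197 + 761)*(-1/484) - 1030)) = √(-115/37 + (564*(-1/484) - 1030)) = √(-115/37 + (-141/121 - 1030)) = √(-115/37 - 124771/121) = √(-4630442/4477) = I*√171326354/407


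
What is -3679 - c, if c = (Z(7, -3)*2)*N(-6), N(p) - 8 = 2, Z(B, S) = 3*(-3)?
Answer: -3499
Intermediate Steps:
Z(B, S) = -9
N(p) = 10 (N(p) = 8 + 2 = 10)
c = -180 (c = -9*2*10 = -18*10 = -180)
-3679 - c = -3679 - 1*(-180) = -3679 + 180 = -3499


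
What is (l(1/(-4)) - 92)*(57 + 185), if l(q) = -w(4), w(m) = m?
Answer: -23232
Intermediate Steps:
l(q) = -4 (l(q) = -1*4 = -4)
(l(1/(-4)) - 92)*(57 + 185) = (-4 - 92)*(57 + 185) = -96*242 = -23232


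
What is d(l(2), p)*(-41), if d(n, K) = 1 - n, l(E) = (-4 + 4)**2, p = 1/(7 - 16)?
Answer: -41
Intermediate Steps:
p = -1/9 (p = 1/(-9) = -1/9 ≈ -0.11111)
l(E) = 0 (l(E) = 0**2 = 0)
d(l(2), p)*(-41) = (1 - 1*0)*(-41) = (1 + 0)*(-41) = 1*(-41) = -41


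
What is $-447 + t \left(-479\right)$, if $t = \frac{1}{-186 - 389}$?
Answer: $- \frac{256546}{575} \approx -446.17$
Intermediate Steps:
$t = - \frac{1}{575}$ ($t = \frac{1}{-575} = - \frac{1}{575} \approx -0.0017391$)
$-447 + t \left(-479\right) = -447 - - \frac{479}{575} = -447 + \frac{479}{575} = - \frac{256546}{575}$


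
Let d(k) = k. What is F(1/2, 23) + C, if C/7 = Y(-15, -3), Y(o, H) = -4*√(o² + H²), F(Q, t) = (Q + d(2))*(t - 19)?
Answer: 10 - 84*√26 ≈ -418.32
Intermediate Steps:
F(Q, t) = (-19 + t)*(2 + Q) (F(Q, t) = (Q + 2)*(t - 19) = (2 + Q)*(-19 + t) = (-19 + t)*(2 + Q))
Y(o, H) = -4*√(H² + o²)
C = -84*√26 (C = 7*(-4*√((-3)² + (-15)²)) = 7*(-4*√(9 + 225)) = 7*(-12*√26) = -84*√26 ≈ -428.32)
F(1/2, 23) + C = (-38 - 19/2 + 2*23 + 23/2) - 84*√26 = (-38 - 19*½ + 46 + (½)*23) - 84*√26 = (-38 - 19/2 + 46 + 23/2) - 84*√26 = 10 - 84*√26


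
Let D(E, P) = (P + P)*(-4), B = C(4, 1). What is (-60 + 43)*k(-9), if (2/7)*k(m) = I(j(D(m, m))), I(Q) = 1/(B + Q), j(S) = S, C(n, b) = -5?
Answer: -119/134 ≈ -0.88806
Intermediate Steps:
B = -5
D(E, P) = -8*P (D(E, P) = (2*P)*(-4) = -8*P)
I(Q) = 1/(-5 + Q)
k(m) = 7/(2*(-5 - 8*m))
(-60 + 43)*k(-9) = (-60 + 43)*(-7/(10 + 16*(-9))) = -(-119)/(10 - 144) = -(-119)/(-134) = -(-119)*(-1)/134 = -17*7/134 = -119/134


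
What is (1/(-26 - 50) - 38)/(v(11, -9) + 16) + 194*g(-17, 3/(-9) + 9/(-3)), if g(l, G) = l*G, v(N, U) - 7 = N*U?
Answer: 190501147/17328 ≈ 10994.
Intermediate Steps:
v(N, U) = 7 + N*U
g(l, G) = G*l
(1/(-26 - 50) - 38)/(v(11, -9) + 16) + 194*g(-17, 3/(-9) + 9/(-3)) = (1/(-26 - 50) - 38)/((7 + 11*(-9)) + 16) + 194*((3/(-9) + 9/(-3))*(-17)) = (1/(-76) - 38)/((7 - 99) + 16) + 194*((3*(-1/9) + 9*(-1/3))*(-17)) = (-1/76 - 38)/(-92 + 16) + 194*((-1/3 - 3)*(-17)) = -2889/76/(-76) + 194*(-10/3*(-17)) = -2889/76*(-1/76) + 194*(170/3) = 2889/5776 + 32980/3 = 190501147/17328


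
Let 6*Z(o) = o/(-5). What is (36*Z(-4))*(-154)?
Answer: -3696/5 ≈ -739.20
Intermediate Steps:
Z(o) = -o/30 (Z(o) = (o/(-5))/6 = (o*(-⅕))/6 = (-o/5)/6 = -o/30)
(36*Z(-4))*(-154) = (36*(-1/30*(-4)))*(-154) = (36*(2/15))*(-154) = (24/5)*(-154) = -3696/5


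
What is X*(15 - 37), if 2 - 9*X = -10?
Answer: -88/3 ≈ -29.333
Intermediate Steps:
X = 4/3 (X = 2/9 - ⅑*(-10) = 2/9 + 10/9 = 4/3 ≈ 1.3333)
X*(15 - 37) = 4*(15 - 37)/3 = (4/3)*(-22) = -88/3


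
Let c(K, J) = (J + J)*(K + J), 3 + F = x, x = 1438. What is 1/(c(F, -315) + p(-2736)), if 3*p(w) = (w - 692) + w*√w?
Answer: -1590171/1128961909060 + 6156*I*√19/282240477265 ≈ -1.4085e-6 + 9.5073e-8*I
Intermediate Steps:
F = 1435 (F = -3 + 1438 = 1435)
p(w) = -692/3 + w/3 + w^(3/2)/3 (p(w) = ((w - 692) + w*√w)/3 = ((-692 + w) + w^(3/2))/3 = (-692 + w + w^(3/2))/3 = -692/3 + w/3 + w^(3/2)/3)
c(K, J) = 2*J*(J + K) (c(K, J) = (2*J)*(J + K) = 2*J*(J + K))
1/(c(F, -315) + p(-2736)) = 1/(2*(-315)*(-315 + 1435) + (-692/3 + (⅓)*(-2736) + (-2736)^(3/2)/3)) = 1/(2*(-315)*1120 + (-692/3 - 912 + (-32832*I*√19)/3)) = 1/(-705600 + (-692/3 - 912 - 10944*I*√19)) = 1/(-705600 + (-3428/3 - 10944*I*√19)) = 1/(-2120228/3 - 10944*I*√19)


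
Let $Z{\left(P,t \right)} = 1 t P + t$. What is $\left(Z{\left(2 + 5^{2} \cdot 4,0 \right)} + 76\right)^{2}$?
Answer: $5776$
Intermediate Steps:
$Z{\left(P,t \right)} = t + P t$ ($Z{\left(P,t \right)} = t P + t = P t + t = t + P t$)
$\left(Z{\left(2 + 5^{2} \cdot 4,0 \right)} + 76\right)^{2} = \left(0 \left(1 + \left(2 + 5^{2} \cdot 4\right)\right) + 76\right)^{2} = \left(0 \left(1 + \left(2 + 25 \cdot 4\right)\right) + 76\right)^{2} = \left(0 \left(1 + \left(2 + 100\right)\right) + 76\right)^{2} = \left(0 \left(1 + 102\right) + 76\right)^{2} = \left(0 \cdot 103 + 76\right)^{2} = \left(0 + 76\right)^{2} = 76^{2} = 5776$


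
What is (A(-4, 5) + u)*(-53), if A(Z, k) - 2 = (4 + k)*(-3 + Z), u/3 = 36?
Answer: -2491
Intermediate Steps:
u = 108 (u = 3*36 = 108)
A(Z, k) = 2 + (-3 + Z)*(4 + k) (A(Z, k) = 2 + (4 + k)*(-3 + Z) = 2 + (-3 + Z)*(4 + k))
(A(-4, 5) + u)*(-53) = ((-10 - 3*5 + 4*(-4) - 4*5) + 108)*(-53) = ((-10 - 15 - 16 - 20) + 108)*(-53) = (-61 + 108)*(-53) = 47*(-53) = -2491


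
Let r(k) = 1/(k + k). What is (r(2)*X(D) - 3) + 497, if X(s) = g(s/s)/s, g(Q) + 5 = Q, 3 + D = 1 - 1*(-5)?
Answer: 1481/3 ≈ 493.67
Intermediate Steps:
D = 3 (D = -3 + (1 - 1*(-5)) = -3 + (1 + 5) = -3 + 6 = 3)
r(k) = 1/(2*k)
g(Q) = -5 + Q
X(s) = -4/s (X(s) = (-5 + s/s)/s = (-5 + 1)/s = -4/s)
(r(2)*X(D) - 3) + 497 = (((½)/2)*(-4/3) - 3) + 497 = (((½)*(½))*(-4*⅓) - 3) + 497 = ((¼)*(-4/3) - 3) + 497 = (-⅓ - 3) + 497 = -10/3 + 497 = 1481/3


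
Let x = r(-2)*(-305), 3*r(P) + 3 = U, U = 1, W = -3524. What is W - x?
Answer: -11182/3 ≈ -3727.3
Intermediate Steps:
r(P) = -⅔ (r(P) = -1 + (⅓)*1 = -1 + ⅓ = -⅔)
x = 610/3 (x = -⅔*(-305) = 610/3 ≈ 203.33)
W - x = -3524 - 1*610/3 = -3524 - 610/3 = -11182/3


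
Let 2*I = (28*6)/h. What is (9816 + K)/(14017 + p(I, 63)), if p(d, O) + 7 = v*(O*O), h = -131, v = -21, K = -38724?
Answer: 9636/23113 ≈ 0.41691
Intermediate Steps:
I = -84/131 (I = ((28*6)/(-131))/2 = (168*(-1/131))/2 = (½)*(-168/131) = -84/131 ≈ -0.64122)
p(d, O) = -7 - 21*O² (p(d, O) = -7 - 21*O*O = -7 - 21*O²)
(9816 + K)/(14017 + p(I, 63)) = (9816 - 38724)/(14017 + (-7 - 21*63²)) = -28908/(14017 + (-7 - 21*3969)) = -28908/(14017 + (-7 - 83349)) = -28908/(14017 - 83356) = -28908/(-69339) = -28908*(-1/69339) = 9636/23113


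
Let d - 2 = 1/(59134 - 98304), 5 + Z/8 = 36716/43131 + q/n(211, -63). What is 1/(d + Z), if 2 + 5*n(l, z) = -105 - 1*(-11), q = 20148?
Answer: -1689441270/14235552947281 ≈ -0.00011868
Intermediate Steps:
n(l, z) = -96/5 (n(l, z) = -2/5 + (-105 - 1*(-11))/5 = -2/5 + (-105 + 11)/5 = -2/5 + (1/5)*(-94) = -2/5 - 94/5 = -96/5)
Z = -363516257/43131 (Z = -40 + 8*(36716/43131 + 20148/(-96/5)) = -40 + 8*(36716*(1/43131) + 20148*(-5/96)) = -40 + 8*(36716/43131 - 8395/8) = -40 + 8*(-361791017/345048) = -40 - 361791017/43131 = -363516257/43131 ≈ -8428.2)
d = 78339/39170 (d = 2 + 1/(59134 - 98304) = 2 + 1/(-39170) = 2 - 1/39170 = 78339/39170 ≈ 2.0000)
1/(d + Z) = 1/(78339/39170 - 363516257/43131) = 1/(-14235552947281/1689441270) = -1689441270/14235552947281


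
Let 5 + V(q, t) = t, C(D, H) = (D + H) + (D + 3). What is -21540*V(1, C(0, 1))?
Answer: 21540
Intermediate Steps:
C(D, H) = 3 + H + 2*D (C(D, H) = (D + H) + (3 + D) = 3 + H + 2*D)
V(q, t) = -5 + t
-21540*V(1, C(0, 1)) = -21540*(-5 + (3 + 1 + 2*0)) = -21540*(-5 + (3 + 1 + 0)) = -21540*(-5 + 4) = -21540*(-1) = 21540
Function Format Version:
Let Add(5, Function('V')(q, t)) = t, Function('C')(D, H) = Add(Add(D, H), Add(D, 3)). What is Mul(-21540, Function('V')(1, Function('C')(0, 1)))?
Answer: 21540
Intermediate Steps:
Function('C')(D, H) = Add(3, H, Mul(2, D)) (Function('C')(D, H) = Add(Add(D, H), Add(3, D)) = Add(3, H, Mul(2, D)))
Function('V')(q, t) = Add(-5, t)
Mul(-21540, Function('V')(1, Function('C')(0, 1))) = Mul(-21540, Add(-5, Add(3, 1, Mul(2, 0)))) = Mul(-21540, Add(-5, Add(3, 1, 0))) = Mul(-21540, Add(-5, 4)) = Mul(-21540, -1) = 21540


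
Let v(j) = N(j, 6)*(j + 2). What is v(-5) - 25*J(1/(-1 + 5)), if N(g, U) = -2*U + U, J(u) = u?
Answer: 47/4 ≈ 11.750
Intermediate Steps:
N(g, U) = -U
v(j) = -12 - 6*j (v(j) = (-1*6)*(j + 2) = -6*(2 + j) = -12 - 6*j)
v(-5) - 25*J(1/(-1 + 5)) = (-12 - 6*(-5)) - 25/(-1 + 5) = (-12 + 30) - 25/4 = 18 - 25*1/4 = 18 - 25/4 = 47/4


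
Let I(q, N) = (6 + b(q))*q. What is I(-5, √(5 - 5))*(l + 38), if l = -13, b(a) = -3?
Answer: -375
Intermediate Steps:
I(q, N) = 3*q (I(q, N) = (6 - 3)*q = 3*q)
I(-5, √(5 - 5))*(l + 38) = (3*(-5))*(-13 + 38) = -15*25 = -375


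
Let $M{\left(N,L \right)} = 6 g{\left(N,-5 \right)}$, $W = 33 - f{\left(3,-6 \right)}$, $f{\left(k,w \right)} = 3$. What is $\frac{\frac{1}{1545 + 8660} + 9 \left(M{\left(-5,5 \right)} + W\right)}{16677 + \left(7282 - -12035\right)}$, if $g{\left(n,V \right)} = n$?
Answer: $\frac{1}{367318770} \approx 2.7224 \cdot 10^{-9}$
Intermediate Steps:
$W = 30$ ($W = 33 - 3 = 30$)
$M{\left(N,L \right)} = 6 N$
$\frac{\frac{1}{1545 + 8660} + 9 \left(M{\left(-5,5 \right)} + W\right)}{16677 + \left(7282 - -12035\right)} = \frac{\frac{1}{1545 + 8660} + 9 \left(6 \left(-5\right) + 30\right)}{16677 + \left(7282 - -12035\right)} = \frac{\frac{1}{10205} + 9 \left(-30 + 30\right)}{16677 + \left(7282 + 12035\right)} = \frac{\frac{1}{10205} + 9 \cdot 0}{16677 + 19317} = \frac{\frac{1}{10205} + 0}{35994} = \frac{1}{10205} \cdot \frac{1}{35994} = \frac{1}{367318770}$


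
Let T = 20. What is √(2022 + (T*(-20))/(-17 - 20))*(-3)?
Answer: -3*√2782918/37 ≈ -135.26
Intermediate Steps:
√(2022 + (T*(-20))/(-17 - 20))*(-3) = √(2022 + (20*(-20))/(-17 - 20))*(-3) = √(2022 - 400/(-37))*(-3) = √(2022 - 400*(-1/37))*(-3) = √(2022 + 400/37)*(-3) = √(75214/37)*(-3) = (√2782918/37)*(-3) = -3*√2782918/37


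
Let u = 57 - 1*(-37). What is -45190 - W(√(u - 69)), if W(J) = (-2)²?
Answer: -45194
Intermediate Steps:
u = 94 (u = 57 + 37 = 94)
W(J) = 4
-45190 - W(√(u - 69)) = -45190 - 1*4 = -45190 - 4 = -45194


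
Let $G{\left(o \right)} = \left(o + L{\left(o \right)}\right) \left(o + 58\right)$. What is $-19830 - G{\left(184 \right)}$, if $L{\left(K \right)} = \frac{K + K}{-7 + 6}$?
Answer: $24698$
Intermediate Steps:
$L{\left(K \right)} = - 2 K$ ($L{\left(K \right)} = \frac{2 K}{-1} = 2 K \left(-1\right) = - 2 K$)
$G{\left(o \right)} = - o \left(58 + o\right)$ ($G{\left(o \right)} = \left(o - 2 o\right) \left(o + 58\right) = - o \left(58 + o\right)$)
$-19830 - G{\left(184 \right)} = -19830 - 184 \left(-58 - 184\right) = -19830 - 184 \left(-242\right) = -19830 - -44528 = -19830 + 44528 = 24698$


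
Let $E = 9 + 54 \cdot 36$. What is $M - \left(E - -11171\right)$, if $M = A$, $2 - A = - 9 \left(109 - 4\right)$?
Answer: $-12177$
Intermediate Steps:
$E = 1953$ ($E = 9 + 1944 = 1953$)
$A = 947$ ($A = 2 - - 9 \left(109 - 4\right) = 2 - \left(-9\right) 105 = 2 - -945 = 2 + 945 = 947$)
$M = 947$
$M - \left(E - -11171\right) = 947 - \left(1953 - -11171\right) = 947 - \left(1953 + 11171\right) = 947 - 13124 = -12177$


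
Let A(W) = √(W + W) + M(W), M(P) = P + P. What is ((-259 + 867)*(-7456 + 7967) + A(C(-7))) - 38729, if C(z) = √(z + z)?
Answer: 271959 + 2*I*√14 + 2^(¾)*7^(¼)*√I ≈ 2.7196e+5 + 9.4176*I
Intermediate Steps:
M(P) = 2*P
C(z) = √2*√z (C(z) = √(2*z) = √2*√z)
A(W) = 2*W + √2*√W (A(W) = √(W + W) + 2*W = √(2*W) + 2*W = √2*√W + 2*W = 2*W + √2*√W)
((-259 + 867)*(-7456 + 7967) + A(C(-7))) - 38729 = ((-259 + 867)*(-7456 + 7967) + (2*(√2*√(-7)) + √2*√(√2*√(-7)))) - 38729 = (608*511 + (2*(√2*(I*√7)) + √2*√(√2*(I*√7)))) - 38729 = (310688 + (2*(I*√14) + √2*√(I*√14))) - 38729 = (310688 + (2*I*√14 + √2*(14^(¼)*√I))) - 38729 = (310688 + (2*I*√14 + 2^(¾)*7^(¼)*√I)) - 38729 = (310688 + 2*I*√14 + 2^(¾)*7^(¼)*√I) - 38729 = 271959 + 2*I*√14 + 2^(¾)*7^(¼)*√I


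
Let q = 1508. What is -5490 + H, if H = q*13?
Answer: 14114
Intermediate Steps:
H = 19604 (H = 1508*13 = 19604)
-5490 + H = -5490 + 19604 = 14114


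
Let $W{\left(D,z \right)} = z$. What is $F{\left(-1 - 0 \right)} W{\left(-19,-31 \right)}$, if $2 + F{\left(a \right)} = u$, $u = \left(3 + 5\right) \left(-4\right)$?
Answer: $1054$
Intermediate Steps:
$u = -32$ ($u = 8 \left(-4\right) = -32$)
$F{\left(a \right)} = -34$ ($F{\left(a \right)} = -2 - 32 = -34$)
$F{\left(-1 - 0 \right)} W{\left(-19,-31 \right)} = \left(-34\right) \left(-31\right) = 1054$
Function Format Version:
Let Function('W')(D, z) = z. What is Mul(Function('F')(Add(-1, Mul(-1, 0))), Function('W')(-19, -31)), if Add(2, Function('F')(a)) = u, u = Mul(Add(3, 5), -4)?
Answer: 1054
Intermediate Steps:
u = -32 (u = Mul(8, -4) = -32)
Function('F')(a) = -34 (Function('F')(a) = Add(-2, -32) = -34)
Mul(Function('F')(Add(-1, Mul(-1, 0))), Function('W')(-19, -31)) = Mul(-34, -31) = 1054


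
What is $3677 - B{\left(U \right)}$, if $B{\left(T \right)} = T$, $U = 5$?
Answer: $3672$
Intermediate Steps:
$3677 - B{\left(U \right)} = 3677 - 5 = 3672$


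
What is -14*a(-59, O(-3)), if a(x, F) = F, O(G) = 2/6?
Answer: -14/3 ≈ -4.6667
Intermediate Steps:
O(G) = ⅓ (O(G) = 2*(⅙) = ⅓)
-14*a(-59, O(-3)) = -14*⅓ = -14/3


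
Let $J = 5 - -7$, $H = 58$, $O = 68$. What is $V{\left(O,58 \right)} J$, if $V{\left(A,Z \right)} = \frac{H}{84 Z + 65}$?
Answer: $\frac{696}{4937} \approx 0.14098$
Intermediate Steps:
$J = 12$ ($J = 5 + 7 = 12$)
$V{\left(A,Z \right)} = \frac{58}{65 + 84 Z}$ ($V{\left(A,Z \right)} = \frac{58}{84 Z + 65} = \frac{58}{65 + 84 Z}$)
$V{\left(O,58 \right)} J = \frac{58}{65 + 84 \cdot 58} \cdot 12 = \frac{58}{65 + 4872} \cdot 12 = \frac{58}{4937} \cdot 12 = \frac{696}{4937}$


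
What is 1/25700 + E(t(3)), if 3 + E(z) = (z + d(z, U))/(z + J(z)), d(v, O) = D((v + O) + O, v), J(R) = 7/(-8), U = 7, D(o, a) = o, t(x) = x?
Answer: 2801317/436900 ≈ 6.4118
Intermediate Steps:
J(R) = -7/8 (J(R) = 7*(-1/8) = -7/8)
d(v, O) = v + 2*O (d(v, O) = (v + O) + O = (O + v) + O = v + 2*O)
E(z) = -3 + (14 + 2*z)/(-7/8 + z) (E(z) = -3 + (z + (z + 2*7))/(z - 7/8) = -3 + (z + (z + 14))/(-7/8 + z) = -3 + (z + (14 + z))/(-7/8 + z) = -3 + (14 + 2*z)/(-7/8 + z))
1/25700 + E(t(3)) = 1/25700 + (133 - 8*3)/(-7 + 8*3) = 1/25700 + (133 - 24)/(-7 + 24) = 1/25700 + 109/17 = 2801317/436900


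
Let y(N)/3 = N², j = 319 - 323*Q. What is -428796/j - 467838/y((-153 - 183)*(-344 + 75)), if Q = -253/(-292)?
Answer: -24353837393730853/2223013279872 ≈ -10955.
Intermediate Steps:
Q = 253/292 (Q = -253*(-1/292) = 253/292 ≈ 0.86644)
j = 11429/292 (j = 319 - 323*253/292 = 319 - 81719/292 = 11429/292 ≈ 39.140)
y(N) = 3*N²
-428796/j - 467838/y((-153 - 183)*(-344 + 75)) = -428796/11429/292 - 467838*1/(3*(-344 + 75)²*(-153 - 183)²) = -428796*292/11429 - 467838/(3*(-336*(-269))²) = -125208432/11429 - 467838/(3*90384²) = -125208432/11429 - 467838/(3*8169267456) = -125208432/11429 - 467838/24507802368 = -125208432/11429 - 467838*1/24507802368 = -125208432/11429 - 3713/194506368 = -24353837393730853/2223013279872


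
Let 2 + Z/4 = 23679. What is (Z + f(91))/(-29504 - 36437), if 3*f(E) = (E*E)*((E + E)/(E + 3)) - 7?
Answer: -14107070/9297681 ≈ -1.5173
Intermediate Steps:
Z = 94708 (Z = -8 + 4*23679 = -8 + 94716 = 94708)
f(E) = -7/3 + 2*E**3/(3*(3 + E)) (f(E) = ((E*E)*((E + E)/(E + 3)) - 7)/3 = (E**2*((2*E)/(3 + E)) - 7)/3 = (E**2*(2*E/(3 + E)) - 7)/3 = (2*E**3/(3 + E) - 7)/3 = (-7 + 2*E**3/(3 + E))/3 = -7/3 + 2*E**3/(3*(3 + E)))
(Z + f(91))/(-29504 - 36437) = (94708 + (-21 - 7*91 + 2*91**3)/(3*(3 + 91)))/(-29504 - 36437) = (94708 + (1/3)*(-21 - 637 + 2*753571)/94)/(-65941) = (94708 + (1/3)*(1/94)*(-21 - 637 + 1507142))*(-1/65941) = (94708 + (1/3)*(1/94)*1506484)*(-1/65941) = (94708 + 753242/141)*(-1/65941) = (14107070/141)*(-1/65941) = -14107070/9297681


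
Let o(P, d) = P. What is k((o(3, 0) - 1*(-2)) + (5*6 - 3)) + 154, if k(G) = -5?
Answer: 149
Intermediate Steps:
k((o(3, 0) - 1*(-2)) + (5*6 - 3)) + 154 = -5 + 154 = 149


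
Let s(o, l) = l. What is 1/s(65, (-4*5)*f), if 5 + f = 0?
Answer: 1/100 ≈ 0.010000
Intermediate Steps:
f = -5 (f = -5 + 0 = -5)
1/s(65, (-4*5)*f) = 1/(-4*5*(-5)) = 1/(-20*(-5)) = 1/100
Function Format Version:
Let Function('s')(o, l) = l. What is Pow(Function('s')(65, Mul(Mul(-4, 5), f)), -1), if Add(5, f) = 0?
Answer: Rational(1, 100) ≈ 0.010000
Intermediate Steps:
f = -5 (f = Add(-5, 0) = -5)
Pow(Function('s')(65, Mul(Mul(-4, 5), f)), -1) = Pow(Mul(Mul(-4, 5), -5), -1) = Pow(Mul(-20, -5), -1) = Pow(100, -1) = Rational(1, 100)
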